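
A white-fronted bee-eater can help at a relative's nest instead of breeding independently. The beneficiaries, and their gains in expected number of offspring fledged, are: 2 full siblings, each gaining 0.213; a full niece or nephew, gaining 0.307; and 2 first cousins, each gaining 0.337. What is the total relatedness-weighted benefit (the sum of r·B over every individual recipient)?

0.374

r to a full sibling = 1/2 (full sibs share both parents — two paths of length 2: r = 2·(1/2)^2 = 1/2).
r to a full niece or nephew = 1/4 (full aunt/uncle↔niece/nephew: two paths of length 3 through the shared grandparent pair: r = 2·(1/2)^3 = 1/4).
r to a first cousin = 0.125 (first cousins share one grandparent pair — two paths of length 4: r = 2·(1/2)^4 = 1/8).
Summing one r·B term per recipient: 2·0.5·0.213 + 1·0.25·0.307 + 2·0.125·0.337 = 0.374.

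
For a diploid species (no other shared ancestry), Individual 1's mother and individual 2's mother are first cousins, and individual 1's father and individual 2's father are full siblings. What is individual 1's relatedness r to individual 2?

0.15625

With two independent routes of shared ancestry, r is the sum of the two contributions.
Individual 1 and individual 2 are related in two ways: second cousins through their mothers (r = 1/32) and first cousins through their fathers (r = 1/8).
r = 1/32 + 1/8 = 5/32 = 0.15625.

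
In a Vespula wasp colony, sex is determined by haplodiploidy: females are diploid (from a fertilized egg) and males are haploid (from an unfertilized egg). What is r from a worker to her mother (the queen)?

0.5

One meiotic link between diploid queen and diploid daughter: r = 1/2.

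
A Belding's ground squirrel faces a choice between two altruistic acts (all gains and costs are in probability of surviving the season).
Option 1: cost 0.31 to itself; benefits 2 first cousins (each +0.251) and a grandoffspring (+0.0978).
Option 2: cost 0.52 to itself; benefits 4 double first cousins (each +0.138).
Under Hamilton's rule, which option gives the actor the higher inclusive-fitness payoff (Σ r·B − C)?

Option 1

Option 1: r to a first cousin = 0.125.
Option 1: r to a grandoffspring = 0.25.
Option 1: Σ r·B − C = (2·0.125·0.251 + 1·0.25·0.0978) − 0.31 = -0.2228.
Option 2: r to a double first cousin = 0.25.
Option 2: Σ r·B − C = (4·0.25·0.138) − 0.52 = -0.382.
Option 1 has the higher net inclusive-fitness payoff.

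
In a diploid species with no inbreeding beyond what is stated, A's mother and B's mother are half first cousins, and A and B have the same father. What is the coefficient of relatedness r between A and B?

Relatedness sums over independent paths through distinct common ancestors.
A and B are related in two ways: half second cousins through their mothers (r = 1/64) and half-sibs through their shared father (r = 1/4).
r = 1/64 + 1/4 = 0.265625.

0.265625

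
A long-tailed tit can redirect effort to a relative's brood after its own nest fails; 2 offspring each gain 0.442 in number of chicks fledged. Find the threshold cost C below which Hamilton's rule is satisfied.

0.442

r to an offspring = 0.5 (one parent–offspring link: r = (1/2)^1 = 1/2).
Hamilton's rule: n·r·B > C, so the trait is favored while C < n·r·B = 2·0.5·0.442 = 0.442.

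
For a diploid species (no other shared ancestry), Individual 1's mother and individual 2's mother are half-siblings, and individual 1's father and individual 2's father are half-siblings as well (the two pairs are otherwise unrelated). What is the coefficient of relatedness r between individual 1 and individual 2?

0.125

With two independent routes of shared ancestry, r is the sum of the two contributions.
Individual 1 and individual 2 are related in two ways: half first cousins through their mothers (r = 1/16) and half first cousins through their fathers (r = 1/16).
r = 1/16 + 1/16 = 1/8 = 0.125.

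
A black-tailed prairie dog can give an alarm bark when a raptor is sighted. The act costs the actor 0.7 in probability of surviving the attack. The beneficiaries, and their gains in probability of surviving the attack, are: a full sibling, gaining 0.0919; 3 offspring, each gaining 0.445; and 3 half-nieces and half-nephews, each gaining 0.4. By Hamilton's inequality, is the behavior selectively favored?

Yes

Hamilton's rule: the trait is favored when the sum of r·B over every recipient exceeds the actor's cost C.
r to a full sibling = 0.5 (full sibs share both parents — two paths of length 2: r = 2·(1/2)^2 = 1/2).
r to an offspring = 1/2 (one parent–offspring link: r = (1/2)^1 = 1/2).
r to a half-niece or half-nephew = 0.125 (half-aunt/uncle↔niece/nephew: one path of length 3: r = (1/2)^3 = 1/8).
Summing one r·B term per recipient: 1·0.5·0.0919 + 3·0.5·0.445 + 3·0.125·0.4 = 0.86345.
0.86345 > 0.7: the indirect benefit exceeds the cost.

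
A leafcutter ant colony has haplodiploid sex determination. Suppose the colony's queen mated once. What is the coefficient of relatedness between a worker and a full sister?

Haplodiploid full sisters inherit their father's entire haploid genome identically (contributing 1/2) and on average half of their mother's contribution (1/2 · 1/2 = 1/4); r = 1/2 + 1/4 = 3/4.

0.75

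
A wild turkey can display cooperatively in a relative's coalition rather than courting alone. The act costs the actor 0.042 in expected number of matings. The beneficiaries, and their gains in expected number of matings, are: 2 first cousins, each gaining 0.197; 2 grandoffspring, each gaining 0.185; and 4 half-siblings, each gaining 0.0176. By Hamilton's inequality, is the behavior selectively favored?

Yes

Hamilton's rule: the trait is favored when the sum of r·B over every recipient exceeds the actor's cost C.
r to a first cousin = 1/8 (first cousins share one grandparent pair — two paths of length 4: r = 2·(1/2)^4 = 1/8).
r to a grandoffspring = 1/4 (two parent–offspring links: r = (1/2)^2 = 1/4).
r to a half-sibling = 1/4 (half-sibs share one parent — one path of length 2: r = (1/2)^2 = 1/4).
Summing one r·B term per recipient: 2·0.125·0.197 + 2·0.25·0.185 + 4·0.25·0.0176 = 0.15935.
0.15935 > 0.042: the indirect benefit exceeds the cost.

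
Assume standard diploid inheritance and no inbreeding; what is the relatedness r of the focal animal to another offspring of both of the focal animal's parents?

0.5

Each parent–offspring link contributes a factor of 1/2, and independent paths through distinct common ancestors add.
Full sibs share both parents — two paths of length 2: r = 2·(1/2)^2 = 1/2.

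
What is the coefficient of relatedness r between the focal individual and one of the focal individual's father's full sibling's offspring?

0.125

Each parent–offspring link contributes a factor of 1/2, and independent paths through distinct common ancestors add.
First cousins share one grandparent pair — two paths of length 4: r = 2·(1/2)^4 = 1/8.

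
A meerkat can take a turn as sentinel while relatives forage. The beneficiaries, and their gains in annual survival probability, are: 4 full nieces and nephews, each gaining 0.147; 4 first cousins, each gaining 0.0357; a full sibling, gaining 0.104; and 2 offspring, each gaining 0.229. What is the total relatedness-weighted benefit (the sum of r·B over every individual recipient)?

r to a full niece or nephew = 1/4 (full aunt/uncle↔niece/nephew: two paths of length 3 through the shared grandparent pair: r = 2·(1/2)^3 = 1/4).
r to a first cousin = 0.125 (first cousins share one grandparent pair — two paths of length 4: r = 2·(1/2)^4 = 1/8).
r to a full sibling = 0.5 (full sibs share both parents — two paths of length 2: r = 2·(1/2)^2 = 1/2).
r to an offspring = 1/2 (one parent–offspring link: r = (1/2)^1 = 1/2).
Summing one r·B term per recipient: 4·0.25·0.147 + 4·0.125·0.0357 + 1·0.5·0.104 + 2·0.5·0.229 = 0.44585.

0.44585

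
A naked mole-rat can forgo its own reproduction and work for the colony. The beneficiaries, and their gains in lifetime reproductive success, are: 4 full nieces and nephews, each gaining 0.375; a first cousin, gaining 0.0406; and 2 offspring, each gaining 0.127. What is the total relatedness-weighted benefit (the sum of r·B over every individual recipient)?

0.507075

r to a full niece or nephew = 0.25 (full aunt/uncle↔niece/nephew: two paths of length 3 through the shared grandparent pair: r = 2·(1/2)^3 = 1/4).
r to a first cousin = 0.125 (first cousins share one grandparent pair — two paths of length 4: r = 2·(1/2)^4 = 1/8).
r to an offspring = 1/2 (one parent–offspring link: r = (1/2)^1 = 1/2).
Summing one r·B term per recipient: 4·0.25·0.375 + 1·0.125·0.0406 + 2·0.5·0.127 = 0.507075.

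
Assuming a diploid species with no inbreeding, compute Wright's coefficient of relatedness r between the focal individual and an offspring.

0.5

Each parent–offspring link contributes a factor of 1/2, and independent paths through distinct common ancestors add.
One parent–offspring link: r = (1/2)^1 = 1/2.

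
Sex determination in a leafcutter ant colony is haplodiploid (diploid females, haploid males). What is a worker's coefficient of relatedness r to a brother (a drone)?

Her haploid brother carries none of their father's genes and a random half of their mother's genome; that half matches the maternal half of her own genome with probability 1/2: r = 1/2 · 1/2 = 1/4.

0.25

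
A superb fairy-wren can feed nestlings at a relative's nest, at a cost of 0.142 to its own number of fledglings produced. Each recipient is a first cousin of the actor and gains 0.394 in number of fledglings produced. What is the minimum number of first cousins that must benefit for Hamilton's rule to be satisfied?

r to a first cousin = 1/8 (first cousins share one grandparent pair — two paths of length 4: r = 2·(1/2)^4 = 1/8).
Hamilton's rule: n·r·B > C  ⇒  n > C/(r·B) = 0.142/(0.125·0.394) = 2.883.
The smallest integer exceeding 2.883 is 3.

3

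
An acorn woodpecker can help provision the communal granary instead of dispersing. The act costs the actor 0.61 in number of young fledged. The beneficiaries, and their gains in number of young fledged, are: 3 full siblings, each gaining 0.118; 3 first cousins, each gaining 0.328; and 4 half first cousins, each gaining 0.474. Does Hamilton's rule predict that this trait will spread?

No

Hamilton's rule: the trait is favored when the sum of r·B over every recipient exceeds the actor's cost C.
r to a full sibling = 1/2 (full sibs share both parents — two paths of length 2: r = 2·(1/2)^2 = 1/2).
r to a first cousin = 0.125 (first cousins share one grandparent pair — two paths of length 4: r = 2·(1/2)^4 = 1/8).
r to a half first cousin = 0.0625 (half first cousins share one grandparent — one path of length 4: r = (1/2)^4 = 1/16).
Summing one r·B term per recipient: 3·0.5·0.118 + 3·0.125·0.328 + 4·0.0625·0.474 = 0.4185.
0.4185 < 0.61: the indirect benefit is less than the cost.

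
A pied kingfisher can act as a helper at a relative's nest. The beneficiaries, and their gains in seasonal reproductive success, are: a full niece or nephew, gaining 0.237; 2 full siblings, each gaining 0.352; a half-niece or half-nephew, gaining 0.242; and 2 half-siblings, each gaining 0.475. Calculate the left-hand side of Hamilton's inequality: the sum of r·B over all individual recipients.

r to a full niece or nephew = 0.25 (full aunt/uncle↔niece/nephew: two paths of length 3 through the shared grandparent pair: r = 2·(1/2)^3 = 1/4).
r to a full sibling = 0.5 (full sibs share both parents — two paths of length 2: r = 2·(1/2)^2 = 1/2).
r to a half-niece or half-nephew = 0.125 (half-aunt/uncle↔niece/nephew: one path of length 3: r = (1/2)^3 = 1/8).
r to a half-sibling = 0.25 (half-sibs share one parent — one path of length 2: r = (1/2)^2 = 1/4).
Summing one r·B term per recipient: 1·0.25·0.237 + 2·0.5·0.352 + 1·0.125·0.242 + 2·0.25·0.475 = 0.679.

0.679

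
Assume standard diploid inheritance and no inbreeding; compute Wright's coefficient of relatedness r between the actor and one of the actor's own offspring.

Each parent–offspring link contributes a factor of 1/2, and independent paths through distinct common ancestors add.
One parent–offspring link: r = (1/2)^1 = 1/2.

0.5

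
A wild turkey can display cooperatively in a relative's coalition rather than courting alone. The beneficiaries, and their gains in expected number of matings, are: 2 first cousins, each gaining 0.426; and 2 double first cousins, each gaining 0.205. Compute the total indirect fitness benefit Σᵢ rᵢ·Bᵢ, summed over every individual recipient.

r to a first cousin = 0.125 (first cousins share one grandparent pair — two paths of length 4: r = 2·(1/2)^4 = 1/8).
r to a double first cousin = 0.25 (double first cousins share both grandparent pairs — four paths of length 4: r = 4·(1/2)^4 = 1/4).
Summing one r·B term per recipient: 2·0.125·0.426 + 2·0.25·0.205 = 0.209.

0.209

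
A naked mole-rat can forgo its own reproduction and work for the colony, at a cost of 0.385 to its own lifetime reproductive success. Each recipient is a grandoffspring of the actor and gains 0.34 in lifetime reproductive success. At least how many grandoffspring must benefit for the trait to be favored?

5

r to a grandoffspring = 1/4 (two parent–offspring links: r = (1/2)^2 = 1/4).
Hamilton's rule: n·r·B > C  ⇒  n > C/(r·B) = 0.385/(0.25·0.34) = 4.529.
The smallest integer exceeding 4.529 is 5.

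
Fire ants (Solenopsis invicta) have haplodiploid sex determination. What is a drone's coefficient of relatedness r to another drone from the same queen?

0.5

Haploid brothers each carry a random half of the queen's diploid genome, so on average they share half: r = 1/2.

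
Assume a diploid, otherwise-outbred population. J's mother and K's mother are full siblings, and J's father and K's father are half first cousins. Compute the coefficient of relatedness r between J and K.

Wright's path rule: contributions from independent ancestry routes add.
J and K are related in two ways: first cousins through their mothers (r = 1/8) and half second cousins through their fathers (r = 1/64).
r = 1/8 + 1/64 = 9/64 = 0.140625.

0.140625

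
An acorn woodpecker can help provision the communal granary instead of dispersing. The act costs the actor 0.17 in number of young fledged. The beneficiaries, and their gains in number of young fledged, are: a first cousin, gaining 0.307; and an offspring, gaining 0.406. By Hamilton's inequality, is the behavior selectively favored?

Hamilton's rule: the trait is favored when the sum of r·B over every recipient exceeds the actor's cost C.
r to a first cousin = 1/8 (first cousins share one grandparent pair — two paths of length 4: r = 2·(1/2)^4 = 1/8).
r to an offspring = 0.5 (one parent–offspring link: r = (1/2)^1 = 1/2).
Summing one r·B term per recipient: 1·0.125·0.307 + 1·0.5·0.406 = 0.241375.
0.241375 > 0.17: the indirect benefit exceeds the cost.

Yes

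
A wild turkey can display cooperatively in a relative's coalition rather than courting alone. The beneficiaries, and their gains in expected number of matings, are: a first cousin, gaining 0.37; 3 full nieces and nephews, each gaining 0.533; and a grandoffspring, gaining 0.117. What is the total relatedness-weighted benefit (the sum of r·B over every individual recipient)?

0.47525

r to a first cousin = 0.125 (first cousins share one grandparent pair — two paths of length 4: r = 2·(1/2)^4 = 1/8).
r to a full niece or nephew = 0.25 (full aunt/uncle↔niece/nephew: two paths of length 3 through the shared grandparent pair: r = 2·(1/2)^3 = 1/4).
r to a grandoffspring = 0.25 (two parent–offspring links: r = (1/2)^2 = 1/4).
Summing one r·B term per recipient: 1·0.125·0.37 + 3·0.25·0.533 + 1·0.25·0.117 = 0.47525.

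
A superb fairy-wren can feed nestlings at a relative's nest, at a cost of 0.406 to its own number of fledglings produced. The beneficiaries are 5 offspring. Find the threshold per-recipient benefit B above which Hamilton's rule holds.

0.1624

r to an offspring = 1/2 (one parent–offspring link: r = (1/2)^1 = 1/2).
Hamilton's rule with n recipients of equal r: n·r·B > C, so B > C/(n·r) = 0.406/(5·0.5) = 0.1624.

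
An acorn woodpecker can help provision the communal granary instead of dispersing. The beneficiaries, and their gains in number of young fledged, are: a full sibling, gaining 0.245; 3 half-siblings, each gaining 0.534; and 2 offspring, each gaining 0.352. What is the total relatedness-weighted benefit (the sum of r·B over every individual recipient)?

0.875

r to a full sibling = 0.5 (full sibs share both parents — two paths of length 2: r = 2·(1/2)^2 = 1/2).
r to a half-sibling = 1/4 (half-sibs share one parent — one path of length 2: r = (1/2)^2 = 1/4).
r to an offspring = 1/2 (one parent–offspring link: r = (1/2)^1 = 1/2).
Summing one r·B term per recipient: 1·0.5·0.245 + 3·0.25·0.534 + 2·0.5·0.352 = 0.875.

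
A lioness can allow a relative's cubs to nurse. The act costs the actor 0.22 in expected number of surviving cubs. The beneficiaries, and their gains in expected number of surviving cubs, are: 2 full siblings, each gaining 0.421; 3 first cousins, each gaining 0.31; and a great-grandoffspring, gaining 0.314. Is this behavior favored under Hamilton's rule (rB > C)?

Yes

Hamilton's rule: the trait is favored when the sum of r·B over every recipient exceeds the actor's cost C.
r to a full sibling = 0.5 (full sibs share both parents — two paths of length 2: r = 2·(1/2)^2 = 1/2).
r to a first cousin = 1/8 (first cousins share one grandparent pair — two paths of length 4: r = 2·(1/2)^4 = 1/8).
r to a great-grandoffspring = 1/8 (three parent–offspring links: r = (1/2)^3 = 1/8).
Summing one r·B term per recipient: 2·0.5·0.421 + 3·0.125·0.31 + 1·0.125·0.314 = 0.5765.
0.5765 > 0.22: the indirect benefit exceeds the cost.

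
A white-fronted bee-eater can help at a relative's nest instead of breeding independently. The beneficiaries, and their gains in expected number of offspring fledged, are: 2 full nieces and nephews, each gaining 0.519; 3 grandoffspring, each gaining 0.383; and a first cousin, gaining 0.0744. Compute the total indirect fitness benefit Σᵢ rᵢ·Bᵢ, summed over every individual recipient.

r to a full niece or nephew = 0.25 (full aunt/uncle↔niece/nephew: two paths of length 3 through the shared grandparent pair: r = 2·(1/2)^3 = 1/4).
r to a grandoffspring = 1/4 (two parent–offspring links: r = (1/2)^2 = 1/4).
r to a first cousin = 0.125 (first cousins share one grandparent pair — two paths of length 4: r = 2·(1/2)^4 = 1/8).
Summing one r·B term per recipient: 2·0.25·0.519 + 3·0.25·0.383 + 1·0.125·0.0744 = 0.55605.

0.55605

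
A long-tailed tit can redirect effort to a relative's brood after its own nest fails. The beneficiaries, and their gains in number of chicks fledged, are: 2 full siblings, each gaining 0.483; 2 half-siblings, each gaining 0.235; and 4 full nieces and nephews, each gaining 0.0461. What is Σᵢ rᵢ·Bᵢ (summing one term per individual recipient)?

0.6466

r to a full sibling = 1/2 (full sibs share both parents — two paths of length 2: r = 2·(1/2)^2 = 1/2).
r to a half-sibling = 1/4 (half-sibs share one parent — one path of length 2: r = (1/2)^2 = 1/4).
r to a full niece or nephew = 1/4 (full aunt/uncle↔niece/nephew: two paths of length 3 through the shared grandparent pair: r = 2·(1/2)^3 = 1/4).
Summing one r·B term per recipient: 2·0.5·0.483 + 2·0.25·0.235 + 4·0.25·0.0461 = 0.6466.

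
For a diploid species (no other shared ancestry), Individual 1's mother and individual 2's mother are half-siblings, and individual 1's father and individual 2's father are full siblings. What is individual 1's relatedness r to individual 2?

Relatedness sums over independent paths through distinct common ancestors.
Individual 1 and individual 2 are related in two ways: half first cousins through their mothers (r = 1/16) and first cousins through their fathers (r = 1/8).
r = 1/16 + 1/8 = 3/16 = 0.1875.

0.1875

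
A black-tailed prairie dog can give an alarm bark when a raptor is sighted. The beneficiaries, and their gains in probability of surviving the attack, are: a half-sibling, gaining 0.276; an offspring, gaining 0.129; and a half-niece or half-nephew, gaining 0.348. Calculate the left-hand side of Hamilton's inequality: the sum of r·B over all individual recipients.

0.177

r to a half-sibling = 0.25 (half-sibs share one parent — one path of length 2: r = (1/2)^2 = 1/4).
r to an offspring = 1/2 (one parent–offspring link: r = (1/2)^1 = 1/2).
r to a half-niece or half-nephew = 0.125 (half-aunt/uncle↔niece/nephew: one path of length 3: r = (1/2)^3 = 1/8).
Summing one r·B term per recipient: 1·0.25·0.276 + 1·0.5·0.129 + 1·0.125·0.348 = 0.177.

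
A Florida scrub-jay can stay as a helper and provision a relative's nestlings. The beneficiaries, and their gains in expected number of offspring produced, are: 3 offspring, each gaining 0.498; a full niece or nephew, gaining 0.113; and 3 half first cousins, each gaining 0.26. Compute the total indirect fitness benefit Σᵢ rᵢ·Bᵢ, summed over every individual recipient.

0.824

r to an offspring = 1/2 (one parent–offspring link: r = (1/2)^1 = 1/2).
r to a full niece or nephew = 0.25 (full aunt/uncle↔niece/nephew: two paths of length 3 through the shared grandparent pair: r = 2·(1/2)^3 = 1/4).
r to a half first cousin = 1/16 (half first cousins share one grandparent — one path of length 4: r = (1/2)^4 = 1/16).
Summing one r·B term per recipient: 3·0.5·0.498 + 1·0.25·0.113 + 3·0.0625·0.26 = 0.824.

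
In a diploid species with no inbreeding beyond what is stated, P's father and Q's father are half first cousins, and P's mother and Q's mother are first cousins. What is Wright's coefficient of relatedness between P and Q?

0.046875

Independent pedigree routes through distinct common ancestors add.
P and Q are related in two ways: half second cousins through their fathers (r = 1/64) and second cousins through their mothers (r = 1/32).
r = 1/64 + 1/32 = 3/64 = 0.046875.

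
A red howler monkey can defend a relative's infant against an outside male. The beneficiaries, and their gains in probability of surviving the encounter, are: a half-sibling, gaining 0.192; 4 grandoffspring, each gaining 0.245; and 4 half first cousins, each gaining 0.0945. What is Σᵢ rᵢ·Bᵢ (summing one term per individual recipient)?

r to a half-sibling = 0.25 (half-sibs share one parent — one path of length 2: r = (1/2)^2 = 1/4).
r to a grandoffspring = 1/4 (two parent–offspring links: r = (1/2)^2 = 1/4).
r to a half first cousin = 0.0625 (half first cousins share one grandparent — one path of length 4: r = (1/2)^4 = 1/16).
Summing one r·B term per recipient: 1·0.25·0.192 + 4·0.25·0.245 + 4·0.0625·0.0945 = 0.316625.

0.316625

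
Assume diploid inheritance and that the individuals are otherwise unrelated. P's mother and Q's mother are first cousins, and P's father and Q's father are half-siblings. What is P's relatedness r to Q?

0.09375

With two independent routes of shared ancestry, r is the sum of the two contributions.
P and Q are related in two ways: second cousins through their mothers (r = 1/32) and half first cousins through their fathers (r = 1/16).
r = 1/32 + 1/16 = 3/32 = 0.09375.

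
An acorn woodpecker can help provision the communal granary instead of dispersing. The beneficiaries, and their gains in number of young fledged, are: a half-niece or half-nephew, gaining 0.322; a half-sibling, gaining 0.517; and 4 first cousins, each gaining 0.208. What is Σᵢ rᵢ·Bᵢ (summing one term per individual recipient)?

r to a half-niece or half-nephew = 1/8 (half-aunt/uncle↔niece/nephew: one path of length 3: r = (1/2)^3 = 1/8).
r to a half-sibling = 1/4 (half-sibs share one parent — one path of length 2: r = (1/2)^2 = 1/4).
r to a first cousin = 0.125 (first cousins share one grandparent pair — two paths of length 4: r = 2·(1/2)^4 = 1/8).
Summing one r·B term per recipient: 1·0.125·0.322 + 1·0.25·0.517 + 4·0.125·0.208 = 0.2735.

0.2735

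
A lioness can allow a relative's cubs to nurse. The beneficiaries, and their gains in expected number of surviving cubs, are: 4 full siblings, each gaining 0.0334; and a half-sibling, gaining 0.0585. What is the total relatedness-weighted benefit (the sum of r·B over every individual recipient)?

r to a full sibling = 1/2 (full sibs share both parents — two paths of length 2: r = 2·(1/2)^2 = 1/2).
r to a half-sibling = 1/4 (half-sibs share one parent — one path of length 2: r = (1/2)^2 = 1/4).
Summing one r·B term per recipient: 4·0.5·0.0334 + 1·0.25·0.0585 = 0.081425.

0.081425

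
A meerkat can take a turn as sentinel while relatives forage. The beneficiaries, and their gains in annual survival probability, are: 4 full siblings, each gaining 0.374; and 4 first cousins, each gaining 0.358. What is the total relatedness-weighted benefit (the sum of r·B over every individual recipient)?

r to a full sibling = 1/2 (full sibs share both parents — two paths of length 2: r = 2·(1/2)^2 = 1/2).
r to a first cousin = 1/8 (first cousins share one grandparent pair — two paths of length 4: r = 2·(1/2)^4 = 1/8).
Summing one r·B term per recipient: 4·0.5·0.374 + 4·0.125·0.358 = 0.927.

0.927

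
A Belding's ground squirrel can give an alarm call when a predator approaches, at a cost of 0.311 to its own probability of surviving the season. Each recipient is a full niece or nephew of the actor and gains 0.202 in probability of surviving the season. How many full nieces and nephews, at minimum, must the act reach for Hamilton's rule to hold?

r to a full niece or nephew = 0.25 (full aunt/uncle↔niece/nephew: two paths of length 3 through the shared grandparent pair: r = 2·(1/2)^3 = 1/4).
Hamilton's rule: n·r·B > C  ⇒  n > C/(r·B) = 0.311/(0.25·0.202) = 6.158.
The smallest integer exceeding 6.158 is 7.

7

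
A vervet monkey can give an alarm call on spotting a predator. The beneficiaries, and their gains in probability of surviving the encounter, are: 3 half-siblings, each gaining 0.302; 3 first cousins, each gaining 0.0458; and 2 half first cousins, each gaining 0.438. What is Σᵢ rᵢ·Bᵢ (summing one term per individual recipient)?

r to a half-sibling = 0.25 (half-sibs share one parent — one path of length 2: r = (1/2)^2 = 1/4).
r to a first cousin = 0.125 (first cousins share one grandparent pair — two paths of length 4: r = 2·(1/2)^4 = 1/8).
r to a half first cousin = 0.0625 (half first cousins share one grandparent — one path of length 4: r = (1/2)^4 = 1/16).
Summing one r·B term per recipient: 3·0.25·0.302 + 3·0.125·0.0458 + 2·0.0625·0.438 = 0.298425.

0.298425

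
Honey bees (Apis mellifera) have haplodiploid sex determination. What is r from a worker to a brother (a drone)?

Her haploid brother carries none of their father's genes and a random half of their mother's genome; that half matches the maternal half of her own genome with probability 1/2: r = 1/2 · 1/2 = 1/4.

0.25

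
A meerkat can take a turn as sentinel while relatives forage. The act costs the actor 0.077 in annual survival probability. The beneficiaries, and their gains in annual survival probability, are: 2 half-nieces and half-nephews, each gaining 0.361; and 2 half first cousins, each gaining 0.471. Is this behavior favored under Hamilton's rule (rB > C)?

Hamilton's rule: the trait is favored when the sum of r·B over every recipient exceeds the actor's cost C.
r to a half-niece or half-nephew = 0.125 (half-aunt/uncle↔niece/nephew: one path of length 3: r = (1/2)^3 = 1/8).
r to a half first cousin = 1/16 (half first cousins share one grandparent — one path of length 4: r = (1/2)^4 = 1/16).
Summing one r·B term per recipient: 2·0.125·0.361 + 2·0.0625·0.471 = 0.149125.
0.149125 > 0.077: the indirect benefit exceeds the cost.

Yes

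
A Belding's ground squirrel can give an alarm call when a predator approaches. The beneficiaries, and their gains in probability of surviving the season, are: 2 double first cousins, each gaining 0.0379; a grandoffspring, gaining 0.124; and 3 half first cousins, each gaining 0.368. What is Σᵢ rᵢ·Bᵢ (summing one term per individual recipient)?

r to a double first cousin = 0.25 (double first cousins share both grandparent pairs — four paths of length 4: r = 4·(1/2)^4 = 1/4).
r to a grandoffspring = 1/4 (two parent–offspring links: r = (1/2)^2 = 1/4).
r to a half first cousin = 1/16 (half first cousins share one grandparent — one path of length 4: r = (1/2)^4 = 1/16).
Summing one r·B term per recipient: 2·0.25·0.0379 + 1·0.25·0.124 + 3·0.0625·0.368 = 0.11895.

0.11895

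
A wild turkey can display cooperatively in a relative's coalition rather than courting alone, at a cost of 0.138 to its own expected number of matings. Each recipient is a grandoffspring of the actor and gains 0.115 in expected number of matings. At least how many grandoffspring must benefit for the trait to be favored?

r to a grandoffspring = 0.25 (two parent–offspring links: r = (1/2)^2 = 1/4).
Hamilton's rule: n·r·B > C  ⇒  n > C/(r·B) = 0.138/(0.25·0.115) = 4.8.
The smallest integer exceeding 4.8 is 5.

5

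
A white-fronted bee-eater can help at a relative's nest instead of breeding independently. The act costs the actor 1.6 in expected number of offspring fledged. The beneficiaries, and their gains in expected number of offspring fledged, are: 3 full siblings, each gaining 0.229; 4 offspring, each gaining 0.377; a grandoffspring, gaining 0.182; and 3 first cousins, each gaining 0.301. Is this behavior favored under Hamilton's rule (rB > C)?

Hamilton's rule: the trait is favored when the sum of r·B over every recipient exceeds the actor's cost C.
r to a full sibling = 0.5 (full sibs share both parents — two paths of length 2: r = 2·(1/2)^2 = 1/2).
r to an offspring = 0.5 (one parent–offspring link: r = (1/2)^1 = 1/2).
r to a grandoffspring = 1/4 (two parent–offspring links: r = (1/2)^2 = 1/4).
r to a first cousin = 0.125 (first cousins share one grandparent pair — two paths of length 4: r = 2·(1/2)^4 = 1/8).
Summing one r·B term per recipient: 3·0.5·0.229 + 4·0.5·0.377 + 1·0.25·0.182 + 3·0.125·0.301 = 1.255875.
1.255875 < 1.6: the indirect benefit is less than the cost.

No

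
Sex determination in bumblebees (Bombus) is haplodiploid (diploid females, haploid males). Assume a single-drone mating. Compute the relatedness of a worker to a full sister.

Haplodiploid full sisters inherit their father's entire haploid genome identically (contributing 1/2) and on average half of their mother's contribution (1/2 · 1/2 = 1/4); r = 1/2 + 1/4 = 3/4.

0.75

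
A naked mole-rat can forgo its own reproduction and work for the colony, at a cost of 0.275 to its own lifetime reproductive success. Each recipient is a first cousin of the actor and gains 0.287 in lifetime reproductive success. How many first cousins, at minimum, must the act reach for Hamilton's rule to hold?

8

r to a first cousin = 0.125 (first cousins share one grandparent pair — two paths of length 4: r = 2·(1/2)^4 = 1/8).
Hamilton's rule: n·r·B > C  ⇒  n > C/(r·B) = 0.275/(0.125·0.287) = 7.666.
The smallest integer exceeding 7.666 is 8.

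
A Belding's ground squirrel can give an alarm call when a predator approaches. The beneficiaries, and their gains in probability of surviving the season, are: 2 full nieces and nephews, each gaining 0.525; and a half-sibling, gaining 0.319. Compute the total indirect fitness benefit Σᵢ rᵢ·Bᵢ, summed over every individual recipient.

0.34225

r to a full niece or nephew = 1/4 (full aunt/uncle↔niece/nephew: two paths of length 3 through the shared grandparent pair: r = 2·(1/2)^3 = 1/4).
r to a half-sibling = 0.25 (half-sibs share one parent — one path of length 2: r = (1/2)^2 = 1/4).
Summing one r·B term per recipient: 2·0.25·0.525 + 1·0.25·0.319 = 0.34225.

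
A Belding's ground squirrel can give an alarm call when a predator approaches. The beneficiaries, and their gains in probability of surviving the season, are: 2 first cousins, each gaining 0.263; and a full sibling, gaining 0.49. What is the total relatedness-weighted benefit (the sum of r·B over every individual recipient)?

r to a first cousin = 0.125 (first cousins share one grandparent pair — two paths of length 4: r = 2·(1/2)^4 = 1/8).
r to a full sibling = 1/2 (full sibs share both parents — two paths of length 2: r = 2·(1/2)^2 = 1/2).
Summing one r·B term per recipient: 2·0.125·0.263 + 1·0.5·0.49 = 0.31075.

0.31075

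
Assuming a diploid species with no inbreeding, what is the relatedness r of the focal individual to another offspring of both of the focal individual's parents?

0.5

Each parent–offspring link contributes a factor of 1/2, and independent paths through distinct common ancestors add.
Full sibs share both parents — two paths of length 2: r = 2·(1/2)^2 = 1/2.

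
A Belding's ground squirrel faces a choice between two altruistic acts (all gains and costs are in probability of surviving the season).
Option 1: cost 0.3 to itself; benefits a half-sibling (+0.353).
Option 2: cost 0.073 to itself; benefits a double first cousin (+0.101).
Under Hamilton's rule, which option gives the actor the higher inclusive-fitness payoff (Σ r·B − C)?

Option 1: r to a half-sibling = 0.25.
Option 1: Σ r·B − C = (1·0.25·0.353) − 0.3 = -0.21175.
Option 2: r to a double first cousin = 0.25.
Option 2: Σ r·B − C = (1·0.25·0.101) − 0.073 = -0.04775.
Option 2 has the higher net inclusive-fitness payoff.

Option 2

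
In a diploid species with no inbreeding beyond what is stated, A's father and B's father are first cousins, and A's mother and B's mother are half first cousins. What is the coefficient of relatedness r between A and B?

Wright's path rule: contributions from independent ancestry routes add.
A and B are related in two ways: second cousins through their fathers (r = 1/32) and half second cousins through their mothers (r = 1/64).
r = 1/32 + 1/64 = 3/64 = 0.046875.

0.046875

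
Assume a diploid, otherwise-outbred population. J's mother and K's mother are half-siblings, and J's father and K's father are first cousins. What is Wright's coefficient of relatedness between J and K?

0.09375

With two independent routes of shared ancestry, r is the sum of the two contributions.
J and K are related in two ways: half first cousins through their mothers (r = 1/16) and second cousins through their fathers (r = 1/32).
r = 1/16 + 1/32 = 0.09375.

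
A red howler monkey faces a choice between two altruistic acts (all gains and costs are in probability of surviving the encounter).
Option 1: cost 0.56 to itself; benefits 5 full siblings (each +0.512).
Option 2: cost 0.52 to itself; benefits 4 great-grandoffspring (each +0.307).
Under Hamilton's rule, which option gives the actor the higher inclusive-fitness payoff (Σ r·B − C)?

Option 1: r to a full sibling = 0.5.
Option 1: Σ r·B − C = (5·0.5·0.512) − 0.56 = 0.72.
Option 2: r to a great-grandoffspring = 0.125.
Option 2: Σ r·B − C = (4·0.125·0.307) − 0.52 = -0.3665.
Option 1 has the higher net inclusive-fitness payoff.

Option 1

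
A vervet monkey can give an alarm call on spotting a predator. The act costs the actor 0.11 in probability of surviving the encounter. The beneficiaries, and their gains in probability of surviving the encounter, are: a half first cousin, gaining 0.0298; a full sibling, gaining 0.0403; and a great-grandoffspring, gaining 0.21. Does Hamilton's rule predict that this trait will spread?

No

Hamilton's rule: the trait is favored when the sum of r·B over every recipient exceeds the actor's cost C.
r to a half first cousin = 0.0625 (half first cousins share one grandparent — one path of length 4: r = (1/2)^4 = 1/16).
r to a full sibling = 1/2 (full sibs share both parents — two paths of length 2: r = 2·(1/2)^2 = 1/2).
r to a great-grandoffspring = 0.125 (three parent–offspring links: r = (1/2)^3 = 1/8).
Summing one r·B term per recipient: 1·0.0625·0.0298 + 1·0.5·0.0403 + 1·0.125·0.21 = 0.0482625.
0.0482625 < 0.11: the indirect benefit is less than the cost.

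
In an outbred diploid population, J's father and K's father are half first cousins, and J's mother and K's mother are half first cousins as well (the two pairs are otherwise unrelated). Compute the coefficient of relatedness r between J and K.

0.03125

With two independent routes of shared ancestry, r is the sum of the two contributions.
J and K are related in two ways: half second cousins through their fathers (r = 1/64) and half second cousins through their mothers (r = 1/64).
r = 1/64 + 1/64 = 0.03125.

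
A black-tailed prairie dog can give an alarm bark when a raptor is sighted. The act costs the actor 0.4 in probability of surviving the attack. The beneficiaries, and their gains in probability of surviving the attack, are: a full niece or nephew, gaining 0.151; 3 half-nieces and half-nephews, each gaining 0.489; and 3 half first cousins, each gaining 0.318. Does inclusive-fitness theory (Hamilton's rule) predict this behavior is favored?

Hamilton's rule: the trait is favored when the sum of r·B over every recipient exceeds the actor's cost C.
r to a full niece or nephew = 1/4 (full aunt/uncle↔niece/nephew: two paths of length 3 through the shared grandparent pair: r = 2·(1/2)^3 = 1/4).
r to a half-niece or half-nephew = 0.125 (half-aunt/uncle↔niece/nephew: one path of length 3: r = (1/2)^3 = 1/8).
r to a half first cousin = 0.0625 (half first cousins share one grandparent — one path of length 4: r = (1/2)^4 = 1/16).
Summing one r·B term per recipient: 1·0.25·0.151 + 3·0.125·0.489 + 3·0.0625·0.318 = 0.28075.
0.28075 < 0.4: the indirect benefit is less than the cost.

No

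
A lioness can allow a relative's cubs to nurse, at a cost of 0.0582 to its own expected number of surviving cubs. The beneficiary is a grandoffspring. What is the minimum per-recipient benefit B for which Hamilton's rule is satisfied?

r to a grandoffspring = 0.25 (two parent–offspring links: r = (1/2)^2 = 1/4).
Hamilton's rule with n recipients of equal r: n·r·B > C, so B > C/(n·r) = 0.0582/(1·0.25) = 0.2328.

0.2328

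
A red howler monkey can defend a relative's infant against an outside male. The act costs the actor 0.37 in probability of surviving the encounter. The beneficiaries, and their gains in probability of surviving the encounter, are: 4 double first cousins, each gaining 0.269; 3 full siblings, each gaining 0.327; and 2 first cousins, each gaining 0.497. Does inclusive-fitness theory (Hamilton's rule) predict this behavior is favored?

Yes

Hamilton's rule: the trait is favored when the sum of r·B over every recipient exceeds the actor's cost C.
r to a double first cousin = 0.25 (double first cousins share both grandparent pairs — four paths of length 4: r = 4·(1/2)^4 = 1/4).
r to a full sibling = 1/2 (full sibs share both parents — two paths of length 2: r = 2·(1/2)^2 = 1/2).
r to a first cousin = 0.125 (first cousins share one grandparent pair — two paths of length 4: r = 2·(1/2)^4 = 1/8).
Summing one r·B term per recipient: 4·0.25·0.269 + 3·0.5·0.327 + 2·0.125·0.497 = 0.88375.
0.88375 > 0.37: the indirect benefit exceeds the cost.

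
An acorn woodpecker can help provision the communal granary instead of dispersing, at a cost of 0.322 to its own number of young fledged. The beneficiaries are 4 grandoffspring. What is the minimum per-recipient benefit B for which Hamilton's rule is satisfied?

0.322

r to a grandoffspring = 1/4 (two parent–offspring links: r = (1/2)^2 = 1/4).
Hamilton's rule with n recipients of equal r: n·r·B > C, so B > C/(n·r) = 0.322/(4·0.25) = 0.322.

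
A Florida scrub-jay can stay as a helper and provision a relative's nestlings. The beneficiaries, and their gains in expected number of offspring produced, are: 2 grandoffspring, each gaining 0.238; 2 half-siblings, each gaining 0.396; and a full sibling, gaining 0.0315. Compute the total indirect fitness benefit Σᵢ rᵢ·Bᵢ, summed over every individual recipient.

r to a grandoffspring = 1/4 (two parent–offspring links: r = (1/2)^2 = 1/4).
r to a half-sibling = 1/4 (half-sibs share one parent — one path of length 2: r = (1/2)^2 = 1/4).
r to a full sibling = 1/2 (full sibs share both parents — two paths of length 2: r = 2·(1/2)^2 = 1/2).
Summing one r·B term per recipient: 2·0.25·0.238 + 2·0.25·0.396 + 1·0.5·0.0315 = 0.33275.

0.33275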